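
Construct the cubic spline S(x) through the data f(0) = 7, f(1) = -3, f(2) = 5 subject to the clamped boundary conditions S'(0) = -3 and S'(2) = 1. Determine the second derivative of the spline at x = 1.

50

Put M_i = S'' at the i-th knot. Here h = (1, 1) and Δ = (-10, 8), so the interior equations h_(i-1)·M_(i-1) + 2(h_(i-1)+h_i)·M_i + h_i·M_(i+1) = 6(Δ_i − Δ_(i-1)) read
  1·M_0 + 4·M_1 + 1·M_2 = 6(Δ_1 - Δ_0) = 108
Clamped end conditions give two more equations: 2h_0·M_0 + h_0·M_1 = 6(Δ_0 - S'(0)) = -42 and h_1·M_1 + 2h_1·M_2 = 6(S'(2) - Δ_1) = -42.
Hence M_0 = -46, M_1 = 50, M_2 = -46.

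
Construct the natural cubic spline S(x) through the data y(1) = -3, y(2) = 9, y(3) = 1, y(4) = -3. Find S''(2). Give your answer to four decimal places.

Let m_i = S''(x_i). Step sizes h_i = 1, 1, 1; slopes of the chords Δ_i = (y_(i+1) - y_i)/h_i = 12, -8, -4.
  1·m_0 + 4·m_1 + 1·m_2 = 6(Δ_1 - Δ_0) = -120
  1·m_1 + 4·m_2 + 1·m_3 = 6(Δ_2 - Δ_1) = 24
Natural end conditions: m_0 = m_3 = 0.
Hence m_0 = 0, m_1 = -168/5, m_2 = 72/5, m_3 = 0.

-33.6000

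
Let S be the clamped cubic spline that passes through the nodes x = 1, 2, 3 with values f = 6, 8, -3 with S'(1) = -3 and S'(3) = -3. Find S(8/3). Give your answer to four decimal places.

-0.0926

With σ_i denoting the second derivative at x_i, h_i = 1, 1, and Δ_i = (y_(i+1) − y_i)/h_i = 2, -11:
  1·σ_0 + 4·σ_1 + 1·σ_2 = 6(Δ_1 - Δ_0) = -78
Clamped end conditions give two more equations: 2h_0·σ_0 + h_0·σ_1 = 6(Δ_0 - S'(1)) = 30 and h_1·σ_1 + 2h_1·σ_2 = 6(S'(3) - Δ_1) = 48.
Forward elimination and back-substitution give σ_0 = 69/2, σ_1 = -39, σ_2 = 87/2.
On [2, 3], S(x) = 8 - 21/4·(x - 2) - 39/2·(x - 2)² + 55/4·(x - 2)³.
With (x - 2) = 2/3: S(8/3) = -5/54.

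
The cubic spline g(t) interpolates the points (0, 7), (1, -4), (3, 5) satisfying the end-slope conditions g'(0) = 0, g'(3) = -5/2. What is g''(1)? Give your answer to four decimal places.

32.6667

Write σ_i for g''(x_i). With h_i = 1, 2 and divided differences Δ_i = -11, 9/2, the continuity of g' gives the tridiagonal system
  1·σ_0 + 6·σ_1 + 2·σ_2 = 6(Δ_1 - Δ_0) = 93
Clamped end conditions give two more equations: 2h_0·σ_0 + h_0·σ_1 = 6(Δ_0 - g'(0)) = -66 and h_1·σ_1 + 2h_1·σ_2 = 6(g'(3) - Δ_1) = -42.
Forward elimination and back-substitution give σ_0 = -148/3, σ_1 = 98/3, σ_2 = -161/6.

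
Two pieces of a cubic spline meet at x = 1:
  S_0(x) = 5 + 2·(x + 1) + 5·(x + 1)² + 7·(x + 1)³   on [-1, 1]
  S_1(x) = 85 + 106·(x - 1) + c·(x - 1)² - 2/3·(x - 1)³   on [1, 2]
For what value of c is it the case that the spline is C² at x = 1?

47

S_0''(x) = 10 + 42·(x + 1), so S_0''(1) = 94. On the right, S_1''(1) = 2c, so c = 47.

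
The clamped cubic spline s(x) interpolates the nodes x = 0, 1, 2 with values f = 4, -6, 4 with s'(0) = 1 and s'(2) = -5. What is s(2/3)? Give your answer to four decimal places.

-3.4815

Write M_i for s''(x_i). With h_i = 1, 1 and divided differences Δ_i = -10, 10, the continuity of s' gives the tridiagonal system
  1·M_0 + 4·M_1 + 1·M_2 = 6(Δ_1 - Δ_0) = 120
Clamped end conditions give two more equations: 2h_0·M_0 + h_0·M_1 = 6(Δ_0 - s'(0)) = -66 and h_1·M_1 + 2h_1·M_2 = 6(s'(2) - Δ_1) = -90.
Forward elimination and back-substitution give M_0 = -66, M_1 = 66, M_2 = -78.
On [0, 1], s(x) = 4 + 1·x - 33·x² + 22·x³.
With x = 2/3: s(2/3) = -94/27.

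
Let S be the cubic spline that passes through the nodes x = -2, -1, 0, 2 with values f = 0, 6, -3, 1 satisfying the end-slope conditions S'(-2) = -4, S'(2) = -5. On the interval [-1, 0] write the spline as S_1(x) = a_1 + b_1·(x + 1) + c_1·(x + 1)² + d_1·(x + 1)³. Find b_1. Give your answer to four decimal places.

Put M_i = S'' at the i-th knot. Here h = (1, 1, 2) and Δ = (6, -9, 2), so the interior equations h_(i-1)·M_(i-1) + 2(h_(i-1)+h_i)·M_i + h_i·M_(i+1) = 6(Δ_i − Δ_(i-1)) read
  1·M_0 + 4·M_1 + 1·M_2 = 6(Δ_1 - Δ_0) = -90
  1·M_1 + 6·M_2 + 2·M_3 = 6(Δ_2 - Δ_1) = 66
Clamped end conditions give two more equations: 2h_0·M_0 + h_0·M_1 = 6(Δ_0 - S'(-2)) = 60 and h_2·M_2 + 2h_2·M_3 = 6(S'(2) - Δ_2) = -42.
Solving the tridiagonal system: M_0 = 559/11, M_1 = -458/11, M_2 = 283/11, M_3 = -257/11.
On [-1, 0], with S_1(x) = a_1 + b_1·(x + 1) + c_1·(x + 1)² + d_1·(x + 1)³: c_1 = M_1/2 = -229/11, d_1 = (M_2 - M_1)/(6h_1) = 247/22, b_1 = Δ_1 - h_1(2M_1 + M_2)/6 = 13/22.

0.5909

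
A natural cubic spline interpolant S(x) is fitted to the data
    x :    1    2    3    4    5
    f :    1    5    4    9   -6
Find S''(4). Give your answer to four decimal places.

With M_i denoting the second derivative at x_i, h_i = 1, 1, 1, 1, and Δ_i = (y_(i+1) − y_i)/h_i = 4, -1, 5, -15:
  1·M_0 + 4·M_1 + 1·M_2 = 6(Δ_1 - Δ_0) = -30
  1·M_1 + 4·M_2 + 1·M_3 = 6(Δ_2 - Δ_1) = 36
  1·M_2 + 4·M_3 + 1·M_4 = 6(Δ_3 - Δ_2) = -120
Natural end conditions: M_0 = M_4 = 0.
Hence M_0 = 0, M_1 = -51/4, M_2 = 21, M_3 = -141/4, M_4 = 0.

-35.2500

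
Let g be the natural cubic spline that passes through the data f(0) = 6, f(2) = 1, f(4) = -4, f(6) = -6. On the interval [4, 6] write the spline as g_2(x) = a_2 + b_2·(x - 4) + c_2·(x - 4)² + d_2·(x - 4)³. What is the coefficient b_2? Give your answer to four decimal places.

Put M_i = g'' at the i-th knot. Here h = (2, 2, 2) and Δ = (-5/2, -5/2, -1), so the interior equations h_(i-1)·M_(i-1) + 2(h_(i-1)+h_i)·M_i + h_i·M_(i+1) = 6(Δ_i − Δ_(i-1)) read
  2·M_0 + 8·M_1 + 2·M_2 = 6(Δ_1 - Δ_0) = 0
  2·M_1 + 8·M_2 + 2·M_3 = 6(Δ_2 - Δ_1) = 9
Natural end conditions: M_0 = M_3 = 0.
Solving: M_0 = 0, M_1 = -3/10, M_2 = 6/5, M_3 = 0.
On [4, 6], with g_2(x) = a_2 + b_2·(x - 4) + c_2·(x - 4)² + d_2·(x - 4)³: c_2 = M_2/2 = 3/5, d_2 = (M_3 - M_2)/(6h_2) = -1/10, b_2 = Δ_2 - h_2(2M_2 + M_3)/6 = -9/5.

-1.8000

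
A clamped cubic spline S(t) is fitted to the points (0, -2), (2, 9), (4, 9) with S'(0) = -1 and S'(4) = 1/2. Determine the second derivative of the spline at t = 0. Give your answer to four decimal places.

Put σ_i = S'' at the i-th knot. Here h = (2, 2) and Δ = (11/2, 0), so the interior equations h_(i-1)·σ_(i-1) + 2(h_(i-1)+h_i)·σ_i + h_i·σ_(i+1) = 6(Δ_i − Δ_(i-1)) read
  2·σ_0 + 8·σ_1 + 2·σ_2 = 6(Δ_1 - Δ_0) = -33
Clamped end conditions give two more equations: 2h_0·σ_0 + h_0·σ_1 = 6(Δ_0 - S'(0)) = 39 and h_1·σ_1 + 2h_1·σ_2 = 6(S'(4) - Δ_1) = 3.
Solving: σ_0 = 57/4, σ_1 = -9, σ_2 = 21/4.

14.2500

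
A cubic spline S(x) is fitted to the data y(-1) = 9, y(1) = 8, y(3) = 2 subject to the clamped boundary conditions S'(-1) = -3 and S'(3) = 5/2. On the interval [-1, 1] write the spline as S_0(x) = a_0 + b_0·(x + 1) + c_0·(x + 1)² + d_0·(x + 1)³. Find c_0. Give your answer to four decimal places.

3.5000

Put M_i = S'' at the i-th knot. Here h = (2, 2) and Δ = (-1/2, -3), so the interior equations h_(i-1)·M_(i-1) + 2(h_(i-1)+h_i)·M_i + h_i·M_(i+1) = 6(Δ_i − Δ_(i-1)) read
  2·M_0 + 8·M_1 + 2·M_2 = 6(Δ_1 - Δ_0) = -15
Clamped end conditions give two more equations: 2h_0·M_0 + h_0·M_1 = 6(Δ_0 - S'(-1)) = 15 and h_1·M_1 + 2h_1·M_2 = 6(S'(3) - Δ_1) = 33.
Hence M_0 = 7, M_1 = -13/2, M_2 = 23/2.
On [-1, 1], with S_0(x) = a_0 + b_0·(x + 1) + c_0·(x + 1)² + d_0·(x + 1)³: c_0 = M_0/2 = 7/2, d_0 = (M_1 - M_0)/(6h_0) = -9/8, b_0 = Δ_0 - h_0(2M_0 + M_1)/6 = -3.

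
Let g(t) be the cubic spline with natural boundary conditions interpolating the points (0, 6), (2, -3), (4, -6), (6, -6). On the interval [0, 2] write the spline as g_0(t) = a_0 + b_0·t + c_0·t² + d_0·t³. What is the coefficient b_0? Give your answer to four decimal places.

-5.2000

With m_i denoting the second derivative at x_i, h_i = 2, 2, 2, and Δ_i = (y_(i+1) − y_i)/h_i = -9/2, -3/2, 0:
  2·m_0 + 8·m_1 + 2·m_2 = 6(Δ_1 - Δ_0) = 18
  2·m_1 + 8·m_2 + 2·m_3 = 6(Δ_2 - Δ_1) = 9
Natural end conditions: m_0 = m_3 = 0.
Forward elimination and back-substitution give m_0 = 0, m_1 = 21/10, m_2 = 3/5, m_3 = 0.
On [0, 2], with g_0(t) = a_0 + b_0·t + c_0·t² + d_0·t³: c_0 = m_0/2 = 0, d_0 = (m_1 - m_0)/(6h_0) = 7/40, b_0 = Δ_0 - h_0(2m_0 + m_1)/6 = -26/5.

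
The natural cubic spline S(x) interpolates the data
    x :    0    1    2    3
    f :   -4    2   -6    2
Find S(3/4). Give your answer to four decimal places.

Let m_i = S''(x_i). Step sizes h_i = 1, 1, 1; slopes of the chords Δ_i = (y_(i+1) - y_i)/h_i = 6, -8, 8.
  1·m_0 + 4·m_1 + 1·m_2 = 6(Δ_1 - Δ_0) = -84
  1·m_1 + 4·m_2 + 1·m_3 = 6(Δ_2 - Δ_1) = 96
Natural end conditions: m_0 = m_3 = 0.
Solving the tridiagonal system: m_0 = 0, m_1 = -144/5, m_2 = 156/5, m_3 = 0.
On [0, 1], S(x) = -4 + 54/5·x + 0·x² - 24/5·x³.
With x = 3/4: S(3/4) = 83/40.

2.0750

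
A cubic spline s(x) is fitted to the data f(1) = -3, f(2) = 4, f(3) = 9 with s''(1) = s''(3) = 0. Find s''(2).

Put M_i = s'' at the i-th knot. Here h = (1, 1) and Δ = (7, 5), so the interior equations h_(i-1)·M_(i-1) + 2(h_(i-1)+h_i)·M_i + h_i·M_(i+1) = 6(Δ_i − Δ_(i-1)) read
  1·M_0 + 4·M_1 + 1·M_2 = 6(Δ_1 - Δ_0) = -12
Natural end conditions: M_0 = M_2 = 0.
Solving the tridiagonal system: M_0 = 0, M_1 = -3, M_2 = 0.

-3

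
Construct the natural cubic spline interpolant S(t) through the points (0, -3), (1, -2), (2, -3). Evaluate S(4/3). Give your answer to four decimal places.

-2.1481

Put m_i = S'' at the i-th knot. Here h = (1, 1) and Δ = (1, -1), so the interior equations h_(i-1)·m_(i-1) + 2(h_(i-1)+h_i)·m_i + h_i·m_(i+1) = 6(Δ_i − Δ_(i-1)) read
  1·m_0 + 4·m_1 + 1·m_2 = 6(Δ_1 - Δ_0) = -12
Natural end conditions: m_0 = m_2 = 0.
Hence m_0 = 0, m_1 = -3, m_2 = 0.
On [1, 2], S(t) = -2 + 0·(t - 1) - 3/2·(t - 1)² + 1/2·(t - 1)³.
With (t - 1) = 1/3: S(4/3) = -58/27.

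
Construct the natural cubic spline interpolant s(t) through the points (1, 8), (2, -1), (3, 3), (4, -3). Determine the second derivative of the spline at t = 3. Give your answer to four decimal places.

-21.2000

Write m_i for s''(x_i). With h_i = 1, 1, 1 and divided differences Δ_i = -9, 4, -6, the continuity of s' gives the tridiagonal system
  1·m_0 + 4·m_1 + 1·m_2 = 6(Δ_1 - Δ_0) = 78
  1·m_1 + 4·m_2 + 1·m_3 = 6(Δ_2 - Δ_1) = -60
Natural end conditions: m_0 = m_3 = 0.
Solving: m_0 = 0, m_1 = 124/5, m_2 = -106/5, m_3 = 0.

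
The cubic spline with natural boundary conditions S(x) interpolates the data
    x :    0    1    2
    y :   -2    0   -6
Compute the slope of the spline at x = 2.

With m_i denoting the second derivative at x_i, h_i = 1, 1, and Δ_i = (y_(i+1) − y_i)/h_i = 2, -6:
  1·m_0 + 4·m_1 + 1·m_2 = 6(Δ_1 - Δ_0) = -48
Natural end conditions: m_0 = m_2 = 0.
Solving: m_0 = 0, m_1 = -12, m_2 = 0.
On [1, 2], S'(x) = b_1 + 2c_1·(x - 1) + 3d_1·(x - 1)² with b_1 = Δ_1 - h_1(2m_1 + m_2)/6 = -2, c_1 = m_1/2 = -6, d_1 = (m_2 - m_1)/(6h_1) = 2. So S'(2) = -8.

-8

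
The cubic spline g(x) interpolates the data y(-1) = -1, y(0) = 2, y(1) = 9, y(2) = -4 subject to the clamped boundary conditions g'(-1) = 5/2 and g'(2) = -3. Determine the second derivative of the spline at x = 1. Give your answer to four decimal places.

-48.6667

With σ_i denoting the second derivative at x_i, h_i = 1, 1, 1, and Δ_i = (y_(i+1) − y_i)/h_i = 3, 7, -13:
  1·σ_0 + 4·σ_1 + 1·σ_2 = 6(Δ_1 - Δ_0) = 24
  1·σ_1 + 4·σ_2 + 1·σ_3 = 6(Δ_2 - Δ_1) = -120
Clamped end conditions give two more equations: 2h_0·σ_0 + h_0·σ_1 = 6(Δ_0 - g'(-1)) = 3 and h_2·σ_2 + 2h_2·σ_3 = 6(g'(2) - Δ_2) = 60.
Forward elimination and back-substitution give σ_0 = -26/3, σ_1 = 61/3, σ_2 = -146/3, σ_3 = 163/3.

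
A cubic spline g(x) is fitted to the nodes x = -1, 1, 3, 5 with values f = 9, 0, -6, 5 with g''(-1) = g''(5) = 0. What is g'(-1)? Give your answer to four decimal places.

Let m_i = g''(x_i). Step sizes h_i = 2, 2, 2; slopes of the chords Δ_i = (y_(i+1) - y_i)/h_i = -9/2, -3, 11/2.
  2·m_0 + 8·m_1 + 2·m_2 = 6(Δ_1 - Δ_0) = 9
  2·m_1 + 8·m_2 + 2·m_3 = 6(Δ_2 - Δ_1) = 51
Natural end conditions: m_0 = m_3 = 0.
Hence m_0 = 0, m_1 = -1/2, m_2 = 13/2, m_3 = 0.
On [-1, 1], g'(x) = b_0 + 2c_0·(x + 1) + 3d_0·(x + 1)² with b_0 = Δ_0 - h_0(2m_0 + m_1)/6 = -13/3, c_0 = m_0/2 = 0, d_0 = (m_1 - m_0)/(6h_0) = -1/24. So g'(-1) = -13/3.

-4.3333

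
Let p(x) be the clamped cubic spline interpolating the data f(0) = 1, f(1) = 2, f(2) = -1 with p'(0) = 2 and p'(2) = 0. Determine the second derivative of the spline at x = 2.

14

Let σ_i = p''(x_i). Step sizes h_i = 1, 1; slopes of the chords Δ_i = (y_(i+1) - y_i)/h_i = 1, -3.
  1·σ_0 + 4·σ_1 + 1·σ_2 = 6(Δ_1 - Δ_0) = -24
Clamped end conditions give two more equations: 2h_0·σ_0 + h_0·σ_1 = 6(Δ_0 - p'(0)) = -6 and h_1·σ_1 + 2h_1·σ_2 = 6(p'(2) - Δ_1) = 18.
Solving the tridiagonal system: σ_0 = 2, σ_1 = -10, σ_2 = 14.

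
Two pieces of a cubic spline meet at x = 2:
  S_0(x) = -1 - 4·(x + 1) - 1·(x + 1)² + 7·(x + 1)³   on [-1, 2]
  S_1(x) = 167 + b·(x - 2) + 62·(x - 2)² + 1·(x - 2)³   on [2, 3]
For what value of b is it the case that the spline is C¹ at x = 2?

S_0'(x) = -4 - 2·(x + 1) + 21·(x + 1)², so S_0'(2) = 179. On the right, S_1'(2) = b, so b = 179.

179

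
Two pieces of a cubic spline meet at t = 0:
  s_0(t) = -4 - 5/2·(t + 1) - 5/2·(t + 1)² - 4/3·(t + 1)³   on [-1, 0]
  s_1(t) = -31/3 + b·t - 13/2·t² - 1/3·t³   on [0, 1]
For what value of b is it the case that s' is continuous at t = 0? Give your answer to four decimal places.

-11.5000

s_0'(t) = -5/2 - 5·(t + 1) - 4·(t + 1)², so s_0'(0) = -23/2. On the right, s_1'(0) = b, so b = -23/2.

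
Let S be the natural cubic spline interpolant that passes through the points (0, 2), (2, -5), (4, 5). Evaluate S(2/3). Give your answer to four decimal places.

-1.5926

Put σ_i = S'' at the i-th knot. Here h = (2, 2) and Δ = (-7/2, 5), so the interior equations h_(i-1)·σ_(i-1) + 2(h_(i-1)+h_i)·σ_i + h_i·σ_(i+1) = 6(Δ_i − Δ_(i-1)) read
  2·σ_0 + 8·σ_1 + 2·σ_2 = 6(Δ_1 - Δ_0) = 51
Natural end conditions: σ_0 = σ_2 = 0.
Hence σ_0 = 0, σ_1 = 51/8, σ_2 = 0.
On [0, 2], S(t) = 2 - 45/8·t + 0·t² + 17/32·t³.
With t = 2/3: S(2/3) = -43/27.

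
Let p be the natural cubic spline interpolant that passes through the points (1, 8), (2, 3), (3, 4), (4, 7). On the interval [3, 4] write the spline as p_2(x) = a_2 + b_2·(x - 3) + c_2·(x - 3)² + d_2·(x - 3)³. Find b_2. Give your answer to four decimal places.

Put σ_i = p'' at the i-th knot. Here h = (1, 1, 1) and Δ = (-5, 1, 3), so the interior equations h_(i-1)·σ_(i-1) + 2(h_(i-1)+h_i)·σ_i + h_i·σ_(i+1) = 6(Δ_i − Δ_(i-1)) read
  1·σ_0 + 4·σ_1 + 1·σ_2 = 6(Δ_1 - Δ_0) = 36
  1·σ_1 + 4·σ_2 + 1·σ_3 = 6(Δ_2 - Δ_1) = 12
Natural end conditions: σ_0 = σ_3 = 0.
Solving the tridiagonal system: σ_0 = 0, σ_1 = 44/5, σ_2 = 4/5, σ_3 = 0.
On [3, 4], with p_2(x) = a_2 + b_2·(x - 3) + c_2·(x - 3)² + d_2·(x - 3)³: c_2 = σ_2/2 = 2/5, d_2 = (σ_3 - σ_2)/(6h_2) = -2/15, b_2 = Δ_2 - h_2(2σ_2 + σ_3)/6 = 41/15.

2.7333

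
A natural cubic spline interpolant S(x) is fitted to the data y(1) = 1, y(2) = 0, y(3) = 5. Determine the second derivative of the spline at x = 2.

9

Put M_i = S'' at the i-th knot. Here h = (1, 1) and Δ = (-1, 5), so the interior equations h_(i-1)·M_(i-1) + 2(h_(i-1)+h_i)·M_i + h_i·M_(i+1) = 6(Δ_i − Δ_(i-1)) read
  1·M_0 + 4·M_1 + 1·M_2 = 6(Δ_1 - Δ_0) = 36
Natural end conditions: M_0 = M_2 = 0.
Solving the tridiagonal system: M_0 = 0, M_1 = 9, M_2 = 0.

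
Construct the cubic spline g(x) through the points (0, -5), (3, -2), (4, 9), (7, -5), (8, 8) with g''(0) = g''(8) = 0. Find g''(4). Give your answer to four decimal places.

-20.9259

Put M_i = g'' at the i-th knot. Here h = (3, 1, 3, 1) and Δ = (1, 11, -14/3, 13), so the interior equations h_(i-1)·M_(i-1) + 2(h_(i-1)+h_i)·M_i + h_i·M_(i+1) = 6(Δ_i − Δ_(i-1)) read
  3·M_0 + 8·M_1 + 1·M_2 = 6(Δ_1 - Δ_0) = 60
  1·M_1 + 8·M_2 + 3·M_3 = 6(Δ_2 - Δ_1) = -94
  3·M_2 + 8·M_3 + 1·M_4 = 6(Δ_3 - Δ_2) = 106
Natural end conditions: M_0 = M_4 = 0.
Solving the tridiagonal system: M_0 = 0, M_1 = 2185/216, M_2 = -565/27, M_3 = 1519/72, M_4 = 0.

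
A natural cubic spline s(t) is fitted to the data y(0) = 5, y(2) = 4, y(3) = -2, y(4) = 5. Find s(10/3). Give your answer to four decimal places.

-1.0113

Put M_i = s'' at the i-th knot. Here h = (2, 1, 1) and Δ = (-1/2, -6, 7), so the interior equations h_(i-1)·M_(i-1) + 2(h_(i-1)+h_i)·M_i + h_i·M_(i+1) = 6(Δ_i − Δ_(i-1)) read
  2·M_0 + 6·M_1 + 1·M_2 = 6(Δ_1 - Δ_0) = -33
  1·M_1 + 4·M_2 + 1·M_3 = 6(Δ_2 - Δ_1) = 78
Natural end conditions: M_0 = M_3 = 0.
Solving: M_0 = 0, M_1 = -210/23, M_2 = 501/23, M_3 = 0.
On [3, 4], s(t) = -2 - 6/23·(t - 3) + 501/46·(t - 3)² - 167/46·(t - 3)³.
With (t - 3) = 1/3: s(10/3) = -628/621.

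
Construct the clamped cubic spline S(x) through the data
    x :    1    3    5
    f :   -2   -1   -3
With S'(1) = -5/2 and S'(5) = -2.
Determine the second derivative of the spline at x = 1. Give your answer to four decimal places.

5.7500

Put m_i = S'' at the i-th knot. Here h = (2, 2) and Δ = (1/2, -1), so the interior equations h_(i-1)·m_(i-1) + 2(h_(i-1)+h_i)·m_i + h_i·m_(i+1) = 6(Δ_i − Δ_(i-1)) read
  2·m_0 + 8·m_1 + 2·m_2 = 6(Δ_1 - Δ_0) = -9
Clamped end conditions give two more equations: 2h_0·m_0 + h_0·m_1 = 6(Δ_0 - S'(1)) = 18 and h_1·m_1 + 2h_1·m_2 = 6(S'(5) - Δ_1) = -6.
Forward elimination and back-substitution give m_0 = 23/4, m_1 = -5/2, m_2 = -1/4.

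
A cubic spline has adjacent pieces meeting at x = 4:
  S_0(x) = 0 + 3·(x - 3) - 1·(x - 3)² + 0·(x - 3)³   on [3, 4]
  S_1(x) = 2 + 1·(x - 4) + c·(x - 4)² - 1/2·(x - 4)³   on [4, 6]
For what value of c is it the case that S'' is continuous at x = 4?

-1

S_0''(x) = -2 + 0·(x - 3), so S_0''(4) = -2. On the right, S_1''(4) = 2c, so c = -1.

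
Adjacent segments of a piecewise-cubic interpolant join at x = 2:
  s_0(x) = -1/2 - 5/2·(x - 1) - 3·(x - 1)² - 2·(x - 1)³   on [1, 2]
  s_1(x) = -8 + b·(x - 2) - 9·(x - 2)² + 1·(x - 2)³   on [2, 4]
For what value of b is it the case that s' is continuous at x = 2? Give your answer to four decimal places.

s_0'(x) = -5/2 - 6·(x - 1) - 6·(x - 1)², so s_0'(2) = -29/2. On the right, s_1'(2) = b, so b = -29/2.

-14.5000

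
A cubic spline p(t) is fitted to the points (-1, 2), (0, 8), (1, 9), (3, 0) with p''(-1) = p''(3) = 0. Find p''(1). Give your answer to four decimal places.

Write M_i for p''(x_i). With h_i = 1, 1, 2 and divided differences Δ_i = 6, 1, -9/2, the continuity of p' gives the tridiagonal system
  1·M_0 + 4·M_1 + 1·M_2 = 6(Δ_1 - Δ_0) = -30
  1·M_1 + 6·M_2 + 2·M_3 = 6(Δ_2 - Δ_1) = -33
Natural end conditions: M_0 = M_3 = 0.
Solving: M_0 = 0, M_1 = -147/23, M_2 = -102/23, M_3 = 0.

-4.4348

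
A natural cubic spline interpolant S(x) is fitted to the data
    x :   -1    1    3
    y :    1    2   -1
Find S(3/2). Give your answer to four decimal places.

1.5781

With m_i denoting the second derivative at x_i, h_i = 2, 2, and Δ_i = (y_(i+1) − y_i)/h_i = 1/2, -3/2:
  2·m_0 + 8·m_1 + 2·m_2 = 6(Δ_1 - Δ_0) = -12
Natural end conditions: m_0 = m_2 = 0.
Hence m_0 = 0, m_1 = -3/2, m_2 = 0.
On [1, 3], S(x) = 2 - 1/2·(x - 1) - 3/4·(x - 1)² + 1/8·(x - 1)³.
With (x - 1) = 1/2: S(3/2) = 101/64.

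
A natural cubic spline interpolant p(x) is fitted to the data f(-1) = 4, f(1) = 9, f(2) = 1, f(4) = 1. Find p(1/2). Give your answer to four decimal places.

Put σ_i = p'' at the i-th knot. Here h = (2, 1, 2) and Δ = (5/2, -8, 0), so the interior equations h_(i-1)·σ_(i-1) + 2(h_(i-1)+h_i)·σ_i + h_i·σ_(i+1) = 6(Δ_i − Δ_(i-1)) read
  2·σ_0 + 6·σ_1 + 1·σ_2 = 6(Δ_1 - Δ_0) = -63
  1·σ_1 + 6·σ_2 + 2·σ_3 = 6(Δ_2 - Δ_1) = 48
Natural end conditions: σ_0 = σ_3 = 0.
Solving: σ_0 = 0, σ_1 = -426/35, σ_2 = 351/35, σ_3 = 0.
On [-1, 1], p(x) = 4 + 459/70·(x + 1) + 0·(x + 1)² - 71/70·(x + 1)³.
With (x + 1) = 3/2: p(1/2) = 833/80.

10.4125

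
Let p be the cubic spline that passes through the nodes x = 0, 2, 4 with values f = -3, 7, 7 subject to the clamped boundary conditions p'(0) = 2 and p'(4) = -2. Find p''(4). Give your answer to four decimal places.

-0.2500

Write σ_i for p''(x_i). With h_i = 2, 2 and divided differences Δ_i = 5, 0, the continuity of p' gives the tridiagonal system
  2·σ_0 + 8·σ_1 + 2·σ_2 = 6(Δ_1 - Δ_0) = -30
Clamped end conditions give two more equations: 2h_0·σ_0 + h_0·σ_1 = 6(Δ_0 - p'(0)) = 18 and h_1·σ_1 + 2h_1·σ_2 = 6(p'(4) - Δ_1) = -12.
Hence σ_0 = 29/4, σ_1 = -11/2, σ_2 = -1/4.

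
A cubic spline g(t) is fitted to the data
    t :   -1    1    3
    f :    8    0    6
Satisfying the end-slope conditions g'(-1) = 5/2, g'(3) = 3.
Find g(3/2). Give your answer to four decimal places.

0.0586

With σ_i denoting the second derivative at x_i, h_i = 2, 2, and Δ_i = (y_(i+1) − y_i)/h_i = -4, 3:
  2·σ_0 + 8·σ_1 + 2·σ_2 = 6(Δ_1 - Δ_0) = 42
Clamped end conditions give two more equations: 2h_0·σ_0 + h_0·σ_1 = 6(Δ_0 - g'(-1)) = -39 and h_1·σ_1 + 2h_1·σ_2 = 6(g'(3) - Δ_1) = 0.
Solving the tridiagonal system: σ_0 = -119/8, σ_1 = 41/4, σ_2 = -41/8.
On [1, 3], g(t) = 0 - 17/8·(t - 1) + 41/8·(t - 1)² - 41/32·(t - 1)³.
With (t - 1) = 1/2: g(3/2) = 15/256.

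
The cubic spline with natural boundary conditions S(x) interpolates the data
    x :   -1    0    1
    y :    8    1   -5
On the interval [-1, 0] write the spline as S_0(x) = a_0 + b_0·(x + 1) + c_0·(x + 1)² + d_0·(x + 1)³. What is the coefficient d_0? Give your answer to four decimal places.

0.2500

With M_i denoting the second derivative at x_i, h_i = 1, 1, and Δ_i = (y_(i+1) − y_i)/h_i = -7, -6:
  1·M_0 + 4·M_1 + 1·M_2 = 6(Δ_1 - Δ_0) = 6
Natural end conditions: M_0 = M_2 = 0.
Solving the tridiagonal system: M_0 = 0, M_1 = 3/2, M_2 = 0.
On [-1, 0], with S_0(x) = a_0 + b_0·(x + 1) + c_0·(x + 1)² + d_0·(x + 1)³: c_0 = M_0/2 = 0, d_0 = (M_1 - M_0)/(6h_0) = 1/4, b_0 = Δ_0 - h_0(2M_0 + M_1)/6 = -29/4.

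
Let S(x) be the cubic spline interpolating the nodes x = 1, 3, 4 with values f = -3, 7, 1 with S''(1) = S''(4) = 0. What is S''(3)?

-11

Write M_i for S''(x_i). With h_i = 2, 1 and divided differences Δ_i = 5, -6, the continuity of S' gives the tridiagonal system
  2·M_0 + 6·M_1 + 1·M_2 = 6(Δ_1 - Δ_0) = -66
Natural end conditions: M_0 = M_2 = 0.
Forward elimination and back-substitution give M_0 = 0, M_1 = -11, M_2 = 0.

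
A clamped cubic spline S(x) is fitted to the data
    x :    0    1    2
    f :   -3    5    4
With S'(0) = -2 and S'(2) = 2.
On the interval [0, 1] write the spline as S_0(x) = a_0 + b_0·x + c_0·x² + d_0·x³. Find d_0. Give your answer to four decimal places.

Let M_i = S''(x_i). Step sizes h_i = 1, 1; slopes of the chords Δ_i = (y_(i+1) - y_i)/h_i = 8, -1.
  1·M_0 + 4·M_1 + 1·M_2 = 6(Δ_1 - Δ_0) = -54
Clamped end conditions give two more equations: 2h_0·M_0 + h_0·M_1 = 6(Δ_0 - S'(0)) = 60 and h_1·M_1 + 2h_1·M_2 = 6(S'(2) - Δ_1) = 18.
Hence M_0 = 91/2, M_1 = -31, M_2 = 49/2.
On [0, 1], with S_0(x) = a_0 + b_0·x + c_0·x² + d_0·x³: c_0 = M_0/2 = 91/4, d_0 = (M_1 - M_0)/(6h_0) = -51/4, b_0 = Δ_0 - h_0(2M_0 + M_1)/6 = -2.

-12.7500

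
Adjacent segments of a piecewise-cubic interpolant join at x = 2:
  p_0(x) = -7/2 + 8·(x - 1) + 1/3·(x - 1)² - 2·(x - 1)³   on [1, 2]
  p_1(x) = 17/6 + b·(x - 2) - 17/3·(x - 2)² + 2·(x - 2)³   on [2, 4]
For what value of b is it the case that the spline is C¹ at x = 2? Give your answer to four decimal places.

p_0'(x) = 8 + 2/3·(x - 1) - 6·(x - 1)², so p_0'(2) = 8/3. On the right, p_1'(2) = b, so b = 8/3.

2.6667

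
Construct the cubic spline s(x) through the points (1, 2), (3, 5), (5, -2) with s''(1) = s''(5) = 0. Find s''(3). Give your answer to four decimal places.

-3.7500

Write σ_i for s''(x_i). With h_i = 2, 2 and divided differences Δ_i = 3/2, -7/2, the continuity of s' gives the tridiagonal system
  2·σ_0 + 8·σ_1 + 2·σ_2 = 6(Δ_1 - Δ_0) = -30
Natural end conditions: σ_0 = σ_2 = 0.
Solving: σ_0 = 0, σ_1 = -15/4, σ_2 = 0.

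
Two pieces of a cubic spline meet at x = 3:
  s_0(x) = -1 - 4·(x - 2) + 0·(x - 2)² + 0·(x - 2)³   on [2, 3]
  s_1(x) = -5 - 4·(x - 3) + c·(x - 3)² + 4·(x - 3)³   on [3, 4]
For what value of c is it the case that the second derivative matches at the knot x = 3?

0

s_0''(x) = 0 + 0·(x - 2), so s_0''(3) = 0. On the right, s_1''(3) = 2c, so c = 0.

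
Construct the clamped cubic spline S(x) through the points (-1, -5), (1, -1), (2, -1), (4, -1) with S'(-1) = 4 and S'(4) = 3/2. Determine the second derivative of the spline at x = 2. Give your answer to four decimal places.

-0.6875

Write σ_i for S''(x_i). With h_i = 2, 1, 2 and divided differences Δ_i = 2, 0, 0, the continuity of S' gives the tridiagonal system
  2·σ_0 + 6·σ_1 + 1·σ_2 = 6(Δ_1 - Δ_0) = -12
  1·σ_1 + 6·σ_2 + 2·σ_3 = 6(Δ_2 - Δ_1) = 0
Clamped end conditions give two more equations: 2h_0·σ_0 + h_0·σ_1 = 6(Δ_0 - S'(-1)) = -12 and h_2·σ_2 + 2h_2·σ_3 = 6(S'(4) - Δ_2) = 9.
Solving: σ_0 = -79/32, σ_1 = -17/16, σ_2 = -11/16, σ_3 = 83/32.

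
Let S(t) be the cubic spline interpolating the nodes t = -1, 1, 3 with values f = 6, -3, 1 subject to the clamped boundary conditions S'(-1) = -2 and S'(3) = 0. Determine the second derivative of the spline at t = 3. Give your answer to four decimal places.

Put m_i = S'' at the i-th knot. Here h = (2, 2) and Δ = (-9/2, 2), so the interior equations h_(i-1)·m_(i-1) + 2(h_(i-1)+h_i)·m_i + h_i·m_(i+1) = 6(Δ_i − Δ_(i-1)) read
  2·m_0 + 8·m_1 + 2·m_2 = 6(Δ_1 - Δ_0) = 39
Clamped end conditions give two more equations: 2h_0·m_0 + h_0·m_1 = 6(Δ_0 - S'(-1)) = -15 and h_1·m_1 + 2h_1·m_2 = 6(S'(3) - Δ_1) = -12.
Solving: m_0 = -65/8, m_1 = 35/4, m_2 = -59/8.

-7.3750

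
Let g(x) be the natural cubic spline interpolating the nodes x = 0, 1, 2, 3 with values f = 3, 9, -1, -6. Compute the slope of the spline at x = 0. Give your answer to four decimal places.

Put M_i = g'' at the i-th knot. Here h = (1, 1, 1) and Δ = (6, -10, -5), so the interior equations h_(i-1)·M_(i-1) + 2(h_(i-1)+h_i)·M_i + h_i·M_(i+1) = 6(Δ_i − Δ_(i-1)) read
  1·M_0 + 4·M_1 + 1·M_2 = 6(Δ_1 - Δ_0) = -96
  1·M_1 + 4·M_2 + 1·M_3 = 6(Δ_2 - Δ_1) = 30
Natural end conditions: M_0 = M_3 = 0.
Solving the tridiagonal system: M_0 = 0, M_1 = -138/5, M_2 = 72/5, M_3 = 0.
On [0, 1], g'(x) = b_0 + 2c_0·x + 3d_0·x² with b_0 = Δ_0 - h_0(2M_0 + M_1)/6 = 53/5, c_0 = M_0/2 = 0, d_0 = (M_1 - M_0)/(6h_0) = -23/5. So g'(0) = 53/5.

10.6000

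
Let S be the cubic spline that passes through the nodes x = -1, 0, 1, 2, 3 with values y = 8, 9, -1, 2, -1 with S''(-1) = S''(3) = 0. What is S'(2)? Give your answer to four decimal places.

2.4643

Write M_i for S''(x_i). With h_i = 1, 1, 1, 1 and divided differences Δ_i = 1, -10, 3, -3, the continuity of S' gives the tridiagonal system
  1·M_0 + 4·M_1 + 1·M_2 = 6(Δ_1 - Δ_0) = -66
  1·M_1 + 4·M_2 + 1·M_3 = 6(Δ_2 - Δ_1) = 78
  1·M_2 + 4·M_3 + 1·M_4 = 6(Δ_3 - Δ_2) = -36
Natural end conditions: M_0 = M_4 = 0.
Hence M_0 = 0, M_1 = -669/28, M_2 = 207/7, M_3 = -459/28, M_4 = 0.
On [2, 3], S'(x) = b_3 + 2c_3·(x - 2) + 3d_3·(x - 2)² with b_3 = Δ_3 - h_3(2M_3 + M_4)/6 = 69/28, c_3 = M_3/2 = -459/56, d_3 = (M_4 - M_3)/(6h_3) = 153/56. So S'(2) = 69/28.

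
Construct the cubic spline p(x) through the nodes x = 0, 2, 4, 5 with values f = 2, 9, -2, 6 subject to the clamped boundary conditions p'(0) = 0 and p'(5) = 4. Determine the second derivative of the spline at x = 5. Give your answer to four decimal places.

-23.3043

With σ_i denoting the second derivative at x_i, h_i = 2, 2, 1, and Δ_i = (y_(i+1) − y_i)/h_i = 7/2, -11/2, 8:
  2·σ_0 + 8·σ_1 + 2·σ_2 = 6(Δ_1 - Δ_0) = -54
  2·σ_1 + 6·σ_2 + 1·σ_3 = 6(Δ_2 - Δ_1) = 81
Clamped end conditions give two more equations: 2h_0·σ_0 + h_0·σ_1 = 6(Δ_0 - p'(0)) = 21 and h_2·σ_2 + 2h_2·σ_3 = 6(p'(5) - Δ_2) = -24.
Solving the tridiagonal system: σ_0 = 301/23, σ_1 = -721/46, σ_2 = 520/23, σ_3 = -536/23.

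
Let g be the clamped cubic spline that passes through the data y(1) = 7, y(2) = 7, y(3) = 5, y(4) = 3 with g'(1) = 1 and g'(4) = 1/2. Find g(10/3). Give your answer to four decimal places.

Write σ_i for g''(x_i). With h_i = 1, 1, 1 and divided differences Δ_i = 0, -2, -2, the continuity of g' gives the tridiagonal system
  1·σ_0 + 4·σ_1 + 1·σ_2 = 6(Δ_1 - Δ_0) = -12
  1·σ_1 + 4·σ_2 + 1·σ_3 = 6(Δ_2 - Δ_1) = 0
Clamped end conditions give two more equations: 2h_0·σ_0 + h_0·σ_1 = 6(Δ_0 - g'(1)) = -6 and h_2·σ_2 + 2h_2·σ_3 = 6(g'(4) - Δ_2) = 15.
Hence σ_0 = -29/15, σ_1 = -32/15, σ_2 = -23/15, σ_3 = 124/15.
On [3, 4], g(x) = 5 - 43/15·(x - 3) - 23/30·(x - 3)² + 49/30·(x - 3)³.
With (x - 3) = 1/3: g(10/3) = 1628/405.

4.0198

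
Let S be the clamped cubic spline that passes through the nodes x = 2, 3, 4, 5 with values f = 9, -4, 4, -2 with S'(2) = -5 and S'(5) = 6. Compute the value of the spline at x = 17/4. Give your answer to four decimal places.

2.8750

Put M_i = S'' at the i-th knot. Here h = (1, 1, 1) and Δ = (-13, 8, -6), so the interior equations h_(i-1)·M_(i-1) + 2(h_(i-1)+h_i)·M_i + h_i·M_(i+1) = 6(Δ_i − Δ_(i-1)) read
  1·M_0 + 4·M_1 + 1·M_2 = 6(Δ_1 - Δ_0) = 126
  1·M_1 + 4·M_2 + 1·M_3 = 6(Δ_2 - Δ_1) = -84
Clamped end conditions give two more equations: 2h_0·M_0 + h_0·M_1 = 6(Δ_0 - S'(2)) = -48 and h_2·M_2 + 2h_2·M_3 = 6(S'(5) - Δ_2) = 72.
Solving the tridiagonal system: M_0 = -158/3, M_1 = 172/3, M_2 = -152/3, M_3 = 184/3.
On [4, 5], S(x) = 4 + 2/3·(x - 4) - 76/3·(x - 4)² + 56/3·(x - 4)³.
With (x - 4) = 1/4: S(17/4) = 23/8.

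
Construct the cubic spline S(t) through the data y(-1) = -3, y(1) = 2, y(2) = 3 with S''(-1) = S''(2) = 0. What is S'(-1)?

Let m_i = S''(x_i). Step sizes h_i = 2, 1; slopes of the chords Δ_i = (y_(i+1) - y_i)/h_i = 5/2, 1.
  2·m_0 + 6·m_1 + 1·m_2 = 6(Δ_1 - Δ_0) = -9
Natural end conditions: m_0 = m_2 = 0.
Solving the tridiagonal system: m_0 = 0, m_1 = -3/2, m_2 = 0.
On [-1, 1], S'(t) = b_0 + 2c_0·(t + 1) + 3d_0·(t + 1)² with b_0 = Δ_0 - h_0(2m_0 + m_1)/6 = 3, c_0 = m_0/2 = 0, d_0 = (m_1 - m_0)/(6h_0) = -1/8. So S'(-1) = 3.

3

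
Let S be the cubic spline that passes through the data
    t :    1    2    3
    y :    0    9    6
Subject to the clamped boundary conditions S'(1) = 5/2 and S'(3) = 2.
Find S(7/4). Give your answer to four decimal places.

Put σ_i = S'' at the i-th knot. Here h = (1, 1) and Δ = (9, -3), so the interior equations h_(i-1)·σ_(i-1) + 2(h_(i-1)+h_i)·σ_i + h_i·σ_(i+1) = 6(Δ_i − Δ_(i-1)) read
  1·σ_0 + 4·σ_1 + 1·σ_2 = 6(Δ_1 - Δ_0) = -72
Clamped end conditions give two more equations: 2h_0·σ_0 + h_0·σ_1 = 6(Δ_0 - S'(1)) = 39 and h_1·σ_1 + 2h_1·σ_2 = 6(S'(3) - Δ_1) = 30.
Solving the tridiagonal system: σ_0 = 149/4, σ_1 = -71/2, σ_2 = 131/4.
On [1, 2], S(t) = 0 + 5/2·(t - 1) + 149/8·(t - 1)² - 97/8·(t - 1)³.
With (t - 1) = 3/4: S(7/4) = 3705/512.

7.2363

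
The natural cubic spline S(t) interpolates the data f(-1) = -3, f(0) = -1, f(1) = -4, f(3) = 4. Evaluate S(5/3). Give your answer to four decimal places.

Write M_i for S''(x_i). With h_i = 1, 1, 2 and divided differences Δ_i = 2, -3, 4, the continuity of S' gives the tridiagonal system
  1·M_0 + 4·M_1 + 1·M_2 = 6(Δ_1 - Δ_0) = -30
  1·M_1 + 6·M_2 + 2·M_3 = 6(Δ_2 - Δ_1) = 42
Natural end conditions: M_0 = M_3 = 0.
Solving the tridiagonal system: M_0 = 0, M_1 = -222/23, M_2 = 198/23, M_3 = 0.
On [1, 3], S(t) = -4 - 40/23·(t - 1) + 99/23·(t - 1)² - 33/46·(t - 1)³.
With (t - 1) = 2/3: S(5/3) = -716/207.

-3.4589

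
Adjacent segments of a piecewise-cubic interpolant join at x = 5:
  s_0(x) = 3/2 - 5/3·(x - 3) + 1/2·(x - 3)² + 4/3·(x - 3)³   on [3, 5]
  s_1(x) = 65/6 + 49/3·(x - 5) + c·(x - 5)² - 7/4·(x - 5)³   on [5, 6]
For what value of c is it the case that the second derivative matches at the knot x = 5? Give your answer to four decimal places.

s_0''(x) = 1 + 8·(x - 3), so s_0''(5) = 17. On the right, s_1''(5) = 2c, so c = 17/2.

8.5000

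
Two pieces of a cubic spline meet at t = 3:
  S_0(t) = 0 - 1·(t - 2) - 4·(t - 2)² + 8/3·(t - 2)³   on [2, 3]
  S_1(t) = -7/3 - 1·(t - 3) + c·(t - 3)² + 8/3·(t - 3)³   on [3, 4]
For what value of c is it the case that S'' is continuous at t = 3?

S_0''(t) = -8 + 16·(t - 2), so S_0''(3) = 8. On the right, S_1''(3) = 2c, so c = 4.

4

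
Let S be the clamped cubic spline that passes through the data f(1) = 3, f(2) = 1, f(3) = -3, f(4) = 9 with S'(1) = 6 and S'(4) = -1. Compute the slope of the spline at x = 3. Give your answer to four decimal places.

With σ_i denoting the second derivative at x_i, h_i = 1, 1, 1, and Δ_i = (y_(i+1) − y_i)/h_i = -2, -4, 12:
  1·σ_0 + 4·σ_1 + 1·σ_2 = 6(Δ_1 - Δ_0) = -12
  1·σ_1 + 4·σ_2 + 1·σ_3 = 6(Δ_2 - Δ_1) = 96
Clamped end conditions give two more equations: 2h_0·σ_0 + h_0·σ_1 = 6(Δ_0 - S'(1)) = -48 and h_2·σ_2 + 2h_2·σ_3 = 6(S'(4) - Δ_2) = -78.
Forward elimination and back-substitution give σ_0 = -298/15, σ_1 = -124/15, σ_2 = 614/15, σ_3 = -892/15.
On [3, 4], S'(x) = b_2 + 2c_2·(x - 3) + 3d_2·(x - 3)² with b_2 = Δ_2 - h_2(2σ_2 + σ_3)/6 = 124/15, c_2 = σ_2/2 = 307/15, d_2 = (σ_3 - σ_2)/(6h_2) = -251/15. So S'(3) = 124/15.

8.2667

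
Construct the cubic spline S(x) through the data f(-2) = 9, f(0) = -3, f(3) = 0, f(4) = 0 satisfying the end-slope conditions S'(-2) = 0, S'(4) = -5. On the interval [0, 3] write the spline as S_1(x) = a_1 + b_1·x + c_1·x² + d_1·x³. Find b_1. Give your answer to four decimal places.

Put σ_i = S'' at the i-th knot. Here h = (2, 3, 1) and Δ = (-6, 1, 0), so the interior equations h_(i-1)·σ_(i-1) + 2(h_(i-1)+h_i)·σ_i + h_i·σ_(i+1) = 6(Δ_i − Δ_(i-1)) read
  2·σ_0 + 10·σ_1 + 3·σ_2 = 6(Δ_1 - Δ_0) = 42
  3·σ_1 + 8·σ_2 + 1·σ_3 = 6(Δ_2 - Δ_1) = -6
Clamped end conditions give two more equations: 2h_0·σ_0 + h_0·σ_1 = 6(Δ_0 - S'(-2)) = -36 and h_2·σ_2 + 2h_2·σ_3 = 6(S'(4) - Δ_2) = -30.
Solving the tridiagonal system: σ_0 = -164/13, σ_1 = 94/13, σ_2 = -22/13, σ_3 = -184/13.
On [0, 3], with S_1(x) = a_1 + b_1·x + c_1·x² + d_1·x³: c_1 = σ_1/2 = 47/13, d_1 = (σ_2 - σ_1)/(6h_1) = -58/117, b_1 = Δ_1 - h_1(2σ_1 + σ_2)/6 = -70/13.

-5.3846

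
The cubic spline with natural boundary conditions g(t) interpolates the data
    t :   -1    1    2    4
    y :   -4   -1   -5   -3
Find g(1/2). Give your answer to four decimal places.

With m_i denoting the second derivative at x_i, h_i = 2, 1, 2, and Δ_i = (y_(i+1) − y_i)/h_i = 3/2, -4, 1:
  2·m_0 + 6·m_1 + 1·m_2 = 6(Δ_1 - Δ_0) = -33
  1·m_1 + 6·m_2 + 2·m_3 = 6(Δ_2 - Δ_1) = 30
Natural end conditions: m_0 = m_3 = 0.
Solving: m_0 = 0, m_1 = -228/35, m_2 = 213/35, m_3 = 0.
On [-1, 1], g(t) = -4 + 257/70·(t + 1) + 0·(t + 1)² - 19/35·(t + 1)³.
With (t + 1) = 3/2: g(1/2) = -13/40.

-0.3250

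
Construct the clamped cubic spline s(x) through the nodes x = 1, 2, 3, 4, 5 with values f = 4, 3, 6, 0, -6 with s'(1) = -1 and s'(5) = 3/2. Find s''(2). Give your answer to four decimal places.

11.3929

With M_i denoting the second derivative at x_i, h_i = 1, 1, 1, 1, and Δ_i = (y_(i+1) − y_i)/h_i = -1, 3, -6, -6:
  1·M_0 + 4·M_1 + 1·M_2 = 6(Δ_1 - Δ_0) = 24
  1·M_1 + 4·M_2 + 1·M_3 = 6(Δ_2 - Δ_1) = -54
  1·M_2 + 4·M_3 + 1·M_4 = 6(Δ_3 - Δ_2) = 0
Clamped end conditions give two more equations: 2h_0·M_0 + h_0·M_1 = 6(Δ_0 - s'(1)) = 0 and h_3·M_3 + 2h_3·M_4 = 6(s'(5) - Δ_3) = 45.
Solving: M_0 = -319/56, M_1 = 319/28, M_2 = -127/8, M_3 = -53/28, M_4 = 1313/56.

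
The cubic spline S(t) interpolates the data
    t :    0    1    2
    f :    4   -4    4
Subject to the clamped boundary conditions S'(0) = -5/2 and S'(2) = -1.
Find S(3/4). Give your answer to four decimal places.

-2.9902

Put σ_i = S'' at the i-th knot. Here h = (1, 1) and Δ = (-8, 8), so the interior equations h_(i-1)·σ_(i-1) + 2(h_(i-1)+h_i)·σ_i + h_i·σ_(i+1) = 6(Δ_i − Δ_(i-1)) read
  1·σ_0 + 4·σ_1 + 1·σ_2 = 6(Δ_1 - Δ_0) = 96
Clamped end conditions give two more equations: 2h_0·σ_0 + h_0·σ_1 = 6(Δ_0 - S'(0)) = -33 and h_1·σ_1 + 2h_1·σ_2 = 6(S'(2) - Δ_1) = -54.
Hence σ_0 = -159/4, σ_1 = 93/2, σ_2 = -201/4.
On [0, 1], S(t) = 4 - 5/2·t - 159/8·t² + 115/8·t³.
With t = 3/4: S(3/4) = -1531/512.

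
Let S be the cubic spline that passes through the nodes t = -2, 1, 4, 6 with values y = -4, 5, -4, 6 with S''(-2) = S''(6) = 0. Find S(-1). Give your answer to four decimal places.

Put M_i = S'' at the i-th knot. Here h = (3, 3, 2) and Δ = (3, -3, 5), so the interior equations h_(i-1)·M_(i-1) + 2(h_(i-1)+h_i)·M_i + h_i·M_(i+1) = 6(Δ_i − Δ_(i-1)) read
  3·M_0 + 12·M_1 + 3·M_2 = 6(Δ_1 - Δ_0) = -36
  3·M_1 + 10·M_2 + 2·M_3 = 6(Δ_2 - Δ_1) = 48
Natural end conditions: M_0 = M_3 = 0.
Hence M_0 = 0, M_1 = -168/37, M_2 = 228/37, M_3 = 0.
On [-2, 1], S(t) = -4 + 195/37·(t + 2) + 0·(t + 2)² - 28/111·(t + 2)³.
With (t + 2) = 1: S(-1) = 113/111.

1.0180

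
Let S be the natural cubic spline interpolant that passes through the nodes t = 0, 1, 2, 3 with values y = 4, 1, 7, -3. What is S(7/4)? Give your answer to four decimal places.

6.2844

Let M_i = S''(x_i). Step sizes h_i = 1, 1, 1; slopes of the chords Δ_i = (y_(i+1) - y_i)/h_i = -3, 6, -10.
  1·M_0 + 4·M_1 + 1·M_2 = 6(Δ_1 - Δ_0) = 54
  1·M_1 + 4·M_2 + 1·M_3 = 6(Δ_2 - Δ_1) = -96
Natural end conditions: M_0 = M_3 = 0.
Forward elimination and back-substitution give M_0 = 0, M_1 = 104/5, M_2 = -146/5, M_3 = 0.
On [1, 2], S(t) = 1 + 59/15·(t - 1) + 52/5·(t - 1)² - 25/3·(t - 1)³.
With (t - 1) = 3/4: S(7/4) = 2011/320.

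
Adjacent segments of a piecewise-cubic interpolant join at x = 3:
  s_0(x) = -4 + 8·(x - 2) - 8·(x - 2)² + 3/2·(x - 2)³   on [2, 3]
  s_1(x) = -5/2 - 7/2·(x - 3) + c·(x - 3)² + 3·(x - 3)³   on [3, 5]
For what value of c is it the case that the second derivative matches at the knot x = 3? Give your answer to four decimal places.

-3.5000

s_0''(x) = -16 + 9·(x - 2), so s_0''(3) = -7. On the right, s_1''(3) = 2c, so c = -7/2.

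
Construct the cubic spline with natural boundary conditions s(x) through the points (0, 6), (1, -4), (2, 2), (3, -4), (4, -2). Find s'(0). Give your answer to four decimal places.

Put M_i = s'' at the i-th knot. Here h = (1, 1, 1, 1) and Δ = (-10, 6, -6, 2), so the interior equations h_(i-1)·M_(i-1) + 2(h_(i-1)+h_i)·M_i + h_i·M_(i+1) = 6(Δ_i − Δ_(i-1)) read
  1·M_0 + 4·M_1 + 1·M_2 = 6(Δ_1 - Δ_0) = 96
  1·M_1 + 4·M_2 + 1·M_3 = 6(Δ_2 - Δ_1) = -72
  1·M_2 + 4·M_3 + 1·M_4 = 6(Δ_3 - Δ_2) = 48
Natural end conditions: M_0 = M_4 = 0.
Solving the tridiagonal system: M_0 = 0, M_1 = 222/7, M_2 = -216/7, M_3 = 138/7, M_4 = 0.
On [0, 1], s'(x) = b_0 + 2c_0·x + 3d_0·x² with b_0 = Δ_0 - h_0(2M_0 + M_1)/6 = -107/7, c_0 = M_0/2 = 0, d_0 = (M_1 - M_0)/(6h_0) = 37/7. So s'(0) = -107/7.

-15.2857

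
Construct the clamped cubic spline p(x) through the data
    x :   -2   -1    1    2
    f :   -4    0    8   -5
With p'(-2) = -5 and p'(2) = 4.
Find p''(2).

Put M_i = p'' at the i-th knot. Here h = (1, 2, 1) and Δ = (4, 4, -13), so the interior equations h_(i-1)·M_(i-1) + 2(h_(i-1)+h_i)·M_i + h_i·M_(i+1) = 6(Δ_i − Δ_(i-1)) read
  1·M_0 + 6·M_1 + 2·M_2 = 6(Δ_1 - Δ_0) = 0
  2·M_1 + 6·M_2 + 1·M_3 = 6(Δ_2 - Δ_1) = -102
Clamped end conditions give two more equations: 2h_0·M_0 + h_0·M_1 = 6(Δ_0 - p'(-2)) = 54 and h_2·M_2 + 2h_2·M_3 = 6(p'(2) - Δ_2) = 102.
Solving: M_0 = 24, M_1 = 6, M_2 = -30, M_3 = 66.

66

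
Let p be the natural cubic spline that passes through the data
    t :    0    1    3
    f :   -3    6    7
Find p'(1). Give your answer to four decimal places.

6.1667

Let σ_i = p''(x_i). Step sizes h_i = 1, 2; slopes of the chords Δ_i = (y_(i+1) - y_i)/h_i = 9, 1/2.
  1·σ_0 + 6·σ_1 + 2·σ_2 = 6(Δ_1 - Δ_0) = -51
Natural end conditions: σ_0 = σ_2 = 0.
Hence σ_0 = 0, σ_1 = -17/2, σ_2 = 0.
On [1, 3], p'(t) = b_1 + 2c_1·(t - 1) + 3d_1·(t - 1)² with b_1 = Δ_1 - h_1(2σ_1 + σ_2)/6 = 37/6, c_1 = σ_1/2 = -17/4, d_1 = (σ_2 - σ_1)/(6h_1) = 17/24. So p'(1) = 37/6.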